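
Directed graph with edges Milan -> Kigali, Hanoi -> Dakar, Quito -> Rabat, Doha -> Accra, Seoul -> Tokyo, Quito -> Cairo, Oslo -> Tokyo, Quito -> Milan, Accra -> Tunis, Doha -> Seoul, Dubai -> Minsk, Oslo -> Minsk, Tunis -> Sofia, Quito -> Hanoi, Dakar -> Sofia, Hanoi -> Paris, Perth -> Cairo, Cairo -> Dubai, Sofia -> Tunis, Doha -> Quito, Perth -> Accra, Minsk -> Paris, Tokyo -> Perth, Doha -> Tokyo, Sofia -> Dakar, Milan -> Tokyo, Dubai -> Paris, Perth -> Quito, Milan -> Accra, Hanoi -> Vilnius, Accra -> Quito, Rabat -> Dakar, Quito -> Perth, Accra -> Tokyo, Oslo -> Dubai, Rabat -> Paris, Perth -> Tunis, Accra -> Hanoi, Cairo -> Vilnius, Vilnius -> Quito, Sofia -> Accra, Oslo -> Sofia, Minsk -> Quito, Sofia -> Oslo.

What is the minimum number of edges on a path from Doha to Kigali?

3

Level 0: Doha
Level 1: Accra, Quito, Seoul, Tokyo
Level 2: Cairo, Hanoi, Milan, Perth, Rabat, Tunis
Level 3: Dakar, Dubai, Kigali, Paris, Sofia, Vilnius
Level 4: Minsk, Oslo
Kigali first appears at level 3.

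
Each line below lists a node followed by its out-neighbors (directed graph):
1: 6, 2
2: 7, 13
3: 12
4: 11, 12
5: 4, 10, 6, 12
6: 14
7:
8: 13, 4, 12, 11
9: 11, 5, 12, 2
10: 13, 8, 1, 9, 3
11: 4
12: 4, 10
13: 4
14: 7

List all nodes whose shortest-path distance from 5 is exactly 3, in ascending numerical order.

2, 7

Level 0: 5
Level 1: 4, 6, 10, 12
Level 2: 1, 3, 8, 9, 11, 13, 14
Level 3: 2, 7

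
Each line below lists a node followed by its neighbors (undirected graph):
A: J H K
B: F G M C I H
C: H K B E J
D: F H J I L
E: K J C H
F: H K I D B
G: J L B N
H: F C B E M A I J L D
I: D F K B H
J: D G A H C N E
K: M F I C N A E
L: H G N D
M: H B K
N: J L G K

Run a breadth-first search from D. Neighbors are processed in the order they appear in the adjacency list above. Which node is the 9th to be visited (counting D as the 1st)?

C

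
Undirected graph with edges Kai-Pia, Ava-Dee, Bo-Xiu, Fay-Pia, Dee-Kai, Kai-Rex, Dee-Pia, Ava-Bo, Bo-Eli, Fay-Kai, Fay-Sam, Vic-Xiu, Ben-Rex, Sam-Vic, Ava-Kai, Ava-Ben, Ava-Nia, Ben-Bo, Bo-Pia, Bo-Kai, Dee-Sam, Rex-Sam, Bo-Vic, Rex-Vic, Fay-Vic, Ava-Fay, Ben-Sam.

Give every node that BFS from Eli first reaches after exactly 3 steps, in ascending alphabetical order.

Dee, Fay, Nia, Rex, Sam

Level 0: Eli
Level 1: Bo
Level 2: Ava, Ben, Kai, Pia, Vic, Xiu
Level 3: Dee, Fay, Nia, Rex, Sam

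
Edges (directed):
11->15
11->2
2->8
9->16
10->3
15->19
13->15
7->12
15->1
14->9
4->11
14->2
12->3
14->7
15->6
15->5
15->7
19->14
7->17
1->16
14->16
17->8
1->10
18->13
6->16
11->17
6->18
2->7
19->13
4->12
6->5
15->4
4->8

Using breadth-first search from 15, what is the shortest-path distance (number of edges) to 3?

3

Level 0: 15
Level 1: 1, 4, 5, 6, 7, 19
Level 2: 8, 10, 11, 12, 13, 14, 16, 17, 18
Level 3: 2, 3, 9
3 first appears at level 3.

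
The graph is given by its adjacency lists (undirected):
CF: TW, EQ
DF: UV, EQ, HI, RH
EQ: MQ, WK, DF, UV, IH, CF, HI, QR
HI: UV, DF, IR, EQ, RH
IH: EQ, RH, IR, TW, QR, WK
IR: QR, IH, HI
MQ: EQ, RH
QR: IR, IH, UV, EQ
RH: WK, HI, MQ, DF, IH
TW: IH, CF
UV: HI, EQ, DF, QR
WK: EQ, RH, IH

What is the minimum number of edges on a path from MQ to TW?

3

Level 0: MQ
Level 1: EQ, RH
Level 2: CF, DF, HI, IH, QR, UV, WK
Level 3: IR, TW
TW first appears at level 3.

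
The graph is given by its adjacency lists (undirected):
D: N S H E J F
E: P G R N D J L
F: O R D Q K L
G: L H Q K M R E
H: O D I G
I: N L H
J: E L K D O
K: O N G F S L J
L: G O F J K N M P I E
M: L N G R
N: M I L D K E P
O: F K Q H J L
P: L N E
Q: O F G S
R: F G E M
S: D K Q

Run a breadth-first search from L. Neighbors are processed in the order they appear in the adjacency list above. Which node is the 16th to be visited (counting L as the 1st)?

Visit L; enqueue G, O, F, J, K, N, M, P, I, E → queue [G, O, F, J, K, N, M, P, I, E]
Visit G; enqueue H, Q, R → queue [O, F, J, K, N, M, P, I, E, H, Q, R]
Visit O → queue [F, J, K, N, M, P, I, E, H, Q, R]
Visit F; enqueue D → queue [J, K, N, M, P, I, E, H, Q, R, D]
Visit J → queue [K, N, M, P, I, E, H, Q, R, D]
Visit K; enqueue S → queue [N, M, P, I, E, H, Q, R, D, S]
Visit N → queue [M, P, I, E, H, Q, R, D, S]
Visit M → queue [P, I, E, H, Q, R, D, S]
Visit P → queue [I, E, H, Q, R, D, S]
Visit I → queue [E, H, Q, R, D, S]
Visit E → queue [H, Q, R, D, S]
Visit H → queue [Q, R, D, S]
Visit Q → queue [R, D, S]
Visit R → queue [D, S]
Visit D → queue [S]
Visit S → queue []

Visit order: L, G, O, F, J, K, N, M, P, I, E, H, Q, R, D, S

S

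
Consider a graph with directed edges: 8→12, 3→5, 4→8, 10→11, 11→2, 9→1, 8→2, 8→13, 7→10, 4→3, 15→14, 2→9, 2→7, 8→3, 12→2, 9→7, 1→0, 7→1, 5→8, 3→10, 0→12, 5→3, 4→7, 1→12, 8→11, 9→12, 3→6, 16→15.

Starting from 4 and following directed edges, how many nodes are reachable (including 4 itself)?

BFS from 4 visits: 4, 3, 7, 8, 5, 6, 10, 1, 2, 11, 12, 13, 0, 9
Reachable nodes: 14 of 17 total.

14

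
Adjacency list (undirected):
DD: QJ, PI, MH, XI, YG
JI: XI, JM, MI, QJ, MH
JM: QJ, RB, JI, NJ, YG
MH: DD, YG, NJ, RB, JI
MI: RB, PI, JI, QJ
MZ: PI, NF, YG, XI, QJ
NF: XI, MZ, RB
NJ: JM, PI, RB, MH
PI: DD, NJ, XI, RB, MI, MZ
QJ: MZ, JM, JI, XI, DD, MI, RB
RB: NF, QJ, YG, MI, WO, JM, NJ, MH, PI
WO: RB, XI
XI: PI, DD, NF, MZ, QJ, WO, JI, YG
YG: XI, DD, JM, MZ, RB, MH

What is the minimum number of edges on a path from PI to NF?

2

Level 0: PI
Level 1: DD, MI, MZ, NJ, RB, XI
Level 2: JI, JM, MH, NF, QJ, WO, YG
NF first appears at level 2.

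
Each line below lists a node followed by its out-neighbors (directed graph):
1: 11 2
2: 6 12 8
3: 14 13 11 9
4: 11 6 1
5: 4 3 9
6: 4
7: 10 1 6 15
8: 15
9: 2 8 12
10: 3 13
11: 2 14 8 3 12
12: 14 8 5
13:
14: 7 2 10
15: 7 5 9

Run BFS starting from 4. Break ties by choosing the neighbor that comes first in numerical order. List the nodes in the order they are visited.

Visit 4; enqueue 1, 6, 11 → queue [1, 6, 11]
Visit 1; enqueue 2 → queue [6, 11, 2]
Visit 6 → queue [11, 2]
Visit 11; enqueue 3, 8, 12, 14 → queue [2, 3, 8, 12, 14]
Visit 2 → queue [3, 8, 12, 14]
Visit 3; enqueue 9, 13 → queue [8, 12, 14, 9, 13]
Visit 8; enqueue 15 → queue [12, 14, 9, 13, 15]
Visit 12; enqueue 5 → queue [14, 9, 13, 15, 5]
Visit 14; enqueue 7, 10 → queue [9, 13, 15, 5, 7, 10]
Visit 9 → queue [13, 15, 5, 7, 10]
Visit 13 → queue [15, 5, 7, 10]
Visit 15 → queue [5, 7, 10]
Visit 5 → queue [7, 10]
Visit 7 → queue [10]
Visit 10 → queue []

4, 1, 6, 11, 2, 3, 8, 12, 14, 9, 13, 15, 5, 7, 10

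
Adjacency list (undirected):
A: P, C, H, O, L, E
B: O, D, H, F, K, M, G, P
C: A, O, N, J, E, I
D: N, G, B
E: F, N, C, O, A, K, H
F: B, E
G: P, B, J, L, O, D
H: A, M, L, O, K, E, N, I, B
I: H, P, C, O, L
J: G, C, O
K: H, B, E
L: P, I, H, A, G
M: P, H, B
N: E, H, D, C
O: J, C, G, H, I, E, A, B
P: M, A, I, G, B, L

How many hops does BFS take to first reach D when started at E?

2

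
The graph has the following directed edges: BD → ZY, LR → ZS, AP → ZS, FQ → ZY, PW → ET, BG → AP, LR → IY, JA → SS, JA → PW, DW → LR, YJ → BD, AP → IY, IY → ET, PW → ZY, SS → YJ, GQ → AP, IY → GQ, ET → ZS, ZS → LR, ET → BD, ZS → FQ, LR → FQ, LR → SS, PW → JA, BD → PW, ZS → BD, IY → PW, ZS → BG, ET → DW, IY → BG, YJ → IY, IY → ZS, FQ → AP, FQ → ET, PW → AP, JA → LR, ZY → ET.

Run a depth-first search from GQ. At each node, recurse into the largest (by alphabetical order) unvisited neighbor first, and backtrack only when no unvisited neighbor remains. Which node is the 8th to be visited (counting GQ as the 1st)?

Visit GQ
GQ → AP
AP → ZS
ZS → LR
LR → SS
SS → YJ
YJ → IY
IY → PW
PW → ZY
ZY → ET
ET → DW
ET → BD
PW → JA
IY → BG
LR → FQ

Visit order: GQ, AP, ZS, LR, SS, YJ, IY, PW, ZY, ET, DW, BD, JA, BG, FQ

PW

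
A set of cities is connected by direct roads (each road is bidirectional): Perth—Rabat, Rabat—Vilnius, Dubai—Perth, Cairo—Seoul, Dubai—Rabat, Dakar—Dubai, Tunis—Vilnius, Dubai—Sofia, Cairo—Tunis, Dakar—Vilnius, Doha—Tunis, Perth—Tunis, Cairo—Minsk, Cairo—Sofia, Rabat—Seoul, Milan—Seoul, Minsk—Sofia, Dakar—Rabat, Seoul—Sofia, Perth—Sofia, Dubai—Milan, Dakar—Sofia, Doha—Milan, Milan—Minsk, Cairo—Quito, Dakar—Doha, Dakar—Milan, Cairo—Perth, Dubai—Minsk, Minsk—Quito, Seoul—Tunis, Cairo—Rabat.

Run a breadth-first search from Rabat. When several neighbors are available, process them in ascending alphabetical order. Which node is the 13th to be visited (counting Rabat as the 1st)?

Visit Rabat; enqueue Cairo, Dakar, Dubai, Perth, Seoul, Vilnius → queue [Cairo, Dakar, Dubai, Perth, Seoul, Vilnius]
Visit Cairo; enqueue Minsk, Quito, Sofia, Tunis → queue [Dakar, Dubai, Perth, Seoul, Vilnius, Minsk, Quito, Sofia, Tunis]
Visit Dakar; enqueue Doha, Milan → queue [Dubai, Perth, Seoul, Vilnius, Minsk, Quito, Sofia, Tunis, Doha, Milan]
Visit Dubai → queue [Perth, Seoul, Vilnius, Minsk, Quito, Sofia, Tunis, Doha, Milan]
Visit Perth → queue [Seoul, Vilnius, Minsk, Quito, Sofia, Tunis, Doha, Milan]
Visit Seoul → queue [Vilnius, Minsk, Quito, Sofia, Tunis, Doha, Milan]
Visit Vilnius → queue [Minsk, Quito, Sofia, Tunis, Doha, Milan]
Visit Minsk → queue [Quito, Sofia, Tunis, Doha, Milan]
Visit Quito → queue [Sofia, Tunis, Doha, Milan]
Visit Sofia → queue [Tunis, Doha, Milan]
Visit Tunis → queue [Doha, Milan]
Visit Doha → queue [Milan]
Visit Milan → queue []

Visit order: Rabat, Cairo, Dakar, Dubai, Perth, Seoul, Vilnius, Minsk, Quito, Sofia, Tunis, Doha, Milan

Milan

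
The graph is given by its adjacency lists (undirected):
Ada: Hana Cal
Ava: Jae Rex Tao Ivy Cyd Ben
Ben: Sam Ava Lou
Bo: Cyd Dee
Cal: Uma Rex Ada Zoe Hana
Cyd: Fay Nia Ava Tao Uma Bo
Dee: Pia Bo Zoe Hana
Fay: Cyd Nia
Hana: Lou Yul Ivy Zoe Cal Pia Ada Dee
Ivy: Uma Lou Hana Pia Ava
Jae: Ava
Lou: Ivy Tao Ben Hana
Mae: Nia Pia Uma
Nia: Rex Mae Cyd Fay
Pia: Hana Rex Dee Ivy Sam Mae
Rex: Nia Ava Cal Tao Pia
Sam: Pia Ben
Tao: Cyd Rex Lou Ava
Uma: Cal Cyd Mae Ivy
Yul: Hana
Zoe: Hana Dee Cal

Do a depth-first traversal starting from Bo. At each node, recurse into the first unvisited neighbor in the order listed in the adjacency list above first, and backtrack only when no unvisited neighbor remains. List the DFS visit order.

Bo, Cyd, Fay, Nia, Rex, Ava, Jae, Tao, Lou, Ivy, Uma, Cal, Ada, Hana, Yul, Zoe, Dee, Pia, Sam, Ben, Mae

Visit Bo
Bo → Cyd
Cyd → Fay
Fay → Nia
Nia → Rex
Rex → Ava
Ava → Jae
Ava → Tao
Tao → Lou
Lou → Ivy
Ivy → Uma
Uma → Cal
Cal → Ada
Ada → Hana
Hana → Yul
Hana → Zoe
Zoe → Dee
Dee → Pia
Pia → Sam
Sam → Ben
Pia → Mae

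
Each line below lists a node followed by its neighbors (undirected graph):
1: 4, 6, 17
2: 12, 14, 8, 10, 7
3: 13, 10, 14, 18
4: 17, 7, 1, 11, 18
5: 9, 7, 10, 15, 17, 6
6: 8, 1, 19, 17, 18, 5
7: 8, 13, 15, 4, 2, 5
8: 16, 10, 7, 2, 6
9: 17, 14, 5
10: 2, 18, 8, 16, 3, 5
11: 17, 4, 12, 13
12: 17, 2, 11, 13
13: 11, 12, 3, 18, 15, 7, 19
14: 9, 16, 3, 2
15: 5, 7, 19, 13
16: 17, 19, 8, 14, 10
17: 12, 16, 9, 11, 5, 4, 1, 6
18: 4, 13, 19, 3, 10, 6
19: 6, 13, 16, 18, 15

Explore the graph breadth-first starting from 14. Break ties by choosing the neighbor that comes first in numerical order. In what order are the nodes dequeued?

Visit 14; enqueue 2, 3, 9, 16 → queue [2, 3, 9, 16]
Visit 2; enqueue 7, 8, 10, 12 → queue [3, 9, 16, 7, 8, 10, 12]
Visit 3; enqueue 13, 18 → queue [9, 16, 7, 8, 10, 12, 13, 18]
Visit 9; enqueue 5, 17 → queue [16, 7, 8, 10, 12, 13, 18, 5, 17]
Visit 16; enqueue 19 → queue [7, 8, 10, 12, 13, 18, 5, 17, 19]
Visit 7; enqueue 4, 15 → queue [8, 10, 12, 13, 18, 5, 17, 19, 4, 15]
Visit 8; enqueue 6 → queue [10, 12, 13, 18, 5, 17, 19, 4, 15, 6]
Visit 10 → queue [12, 13, 18, 5, 17, 19, 4, 15, 6]
Visit 12; enqueue 11 → queue [13, 18, 5, 17, 19, 4, 15, 6, 11]
Visit 13 → queue [18, 5, 17, 19, 4, 15, 6, 11]
Visit 18 → queue [5, 17, 19, 4, 15, 6, 11]
Visit 5 → queue [17, 19, 4, 15, 6, 11]
Visit 17; enqueue 1 → queue [19, 4, 15, 6, 11, 1]
Visit 19 → queue [4, 15, 6, 11, 1]
Visit 4 → queue [15, 6, 11, 1]
Visit 15 → queue [6, 11, 1]
Visit 6 → queue [11, 1]
Visit 11 → queue [1]
Visit 1 → queue []

14, 2, 3, 9, 16, 7, 8, 10, 12, 13, 18, 5, 17, 19, 4, 15, 6, 11, 1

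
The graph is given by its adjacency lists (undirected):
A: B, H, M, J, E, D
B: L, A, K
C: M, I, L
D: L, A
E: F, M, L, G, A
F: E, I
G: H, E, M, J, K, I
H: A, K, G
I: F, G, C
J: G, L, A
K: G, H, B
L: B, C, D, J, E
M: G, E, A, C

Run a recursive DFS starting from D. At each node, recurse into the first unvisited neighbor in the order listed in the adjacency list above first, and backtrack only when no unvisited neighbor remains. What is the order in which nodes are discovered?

D, L, B, A, H, K, G, E, F, I, C, M, J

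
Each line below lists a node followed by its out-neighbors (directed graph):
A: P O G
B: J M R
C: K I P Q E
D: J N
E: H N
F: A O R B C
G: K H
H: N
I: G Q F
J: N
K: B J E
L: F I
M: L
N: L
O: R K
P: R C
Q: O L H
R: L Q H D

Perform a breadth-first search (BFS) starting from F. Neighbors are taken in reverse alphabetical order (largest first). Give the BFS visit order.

F R O C B A Q L H D K P I E M J G N

Visit F; enqueue R, O, C, B, A → queue [R, O, C, B, A]
Visit R; enqueue Q, L, H, D → queue [O, C, B, A, Q, L, H, D]
Visit O; enqueue K → queue [C, B, A, Q, L, H, D, K]
Visit C; enqueue P, I, E → queue [B, A, Q, L, H, D, K, P, I, E]
Visit B; enqueue M, J → queue [A, Q, L, H, D, K, P, I, E, M, J]
Visit A; enqueue G → queue [Q, L, H, D, K, P, I, E, M, J, G]
Visit Q → queue [L, H, D, K, P, I, E, M, J, G]
Visit L → queue [H, D, K, P, I, E, M, J, G]
Visit H; enqueue N → queue [D, K, P, I, E, M, J, G, N]
Visit D → queue [K, P, I, E, M, J, G, N]
Visit K → queue [P, I, E, M, J, G, N]
Visit P → queue [I, E, M, J, G, N]
Visit I → queue [E, M, J, G, N]
Visit E → queue [M, J, G, N]
Visit M → queue [J, G, N]
Visit J → queue [G, N]
Visit G → queue [N]
Visit N → queue []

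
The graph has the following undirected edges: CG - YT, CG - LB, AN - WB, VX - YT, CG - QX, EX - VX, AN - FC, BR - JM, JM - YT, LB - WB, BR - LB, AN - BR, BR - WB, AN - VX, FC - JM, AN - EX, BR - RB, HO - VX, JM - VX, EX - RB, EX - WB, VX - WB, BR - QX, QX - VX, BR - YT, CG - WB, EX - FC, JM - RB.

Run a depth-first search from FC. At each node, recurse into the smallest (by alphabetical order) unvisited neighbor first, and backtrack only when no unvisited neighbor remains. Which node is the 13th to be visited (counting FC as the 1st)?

Visit FC
FC → AN
AN → BR
BR → JM
JM → RB
RB → EX
EX → VX
VX → HO
VX → QX
QX → CG
CG → LB
LB → WB
CG → YT

Visit order: FC, AN, BR, JM, RB, EX, VX, HO, QX, CG, LB, WB, YT

YT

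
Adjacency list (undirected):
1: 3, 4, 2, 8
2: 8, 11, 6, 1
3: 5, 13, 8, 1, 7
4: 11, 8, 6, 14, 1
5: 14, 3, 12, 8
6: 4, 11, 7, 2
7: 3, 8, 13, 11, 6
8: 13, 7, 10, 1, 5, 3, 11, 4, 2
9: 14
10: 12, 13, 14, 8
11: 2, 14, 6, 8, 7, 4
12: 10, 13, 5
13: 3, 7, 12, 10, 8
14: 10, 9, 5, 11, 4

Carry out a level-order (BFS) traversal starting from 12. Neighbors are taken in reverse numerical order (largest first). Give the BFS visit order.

Visit 12; enqueue 13, 10, 5 → queue [13, 10, 5]
Visit 13; enqueue 8, 7, 3 → queue [10, 5, 8, 7, 3]
Visit 10; enqueue 14 → queue [5, 8, 7, 3, 14]
Visit 5 → queue [8, 7, 3, 14]
Visit 8; enqueue 11, 4, 2, 1 → queue [7, 3, 14, 11, 4, 2, 1]
Visit 7; enqueue 6 → queue [3, 14, 11, 4, 2, 1, 6]
Visit 3 → queue [14, 11, 4, 2, 1, 6]
Visit 14; enqueue 9 → queue [11, 4, 2, 1, 6, 9]
Visit 11 → queue [4, 2, 1, 6, 9]
Visit 4 → queue [2, 1, 6, 9]
Visit 2 → queue [1, 6, 9]
Visit 1 → queue [6, 9]
Visit 6 → queue [9]
Visit 9 → queue []

12 13 10 5 8 7 3 14 11 4 2 1 6 9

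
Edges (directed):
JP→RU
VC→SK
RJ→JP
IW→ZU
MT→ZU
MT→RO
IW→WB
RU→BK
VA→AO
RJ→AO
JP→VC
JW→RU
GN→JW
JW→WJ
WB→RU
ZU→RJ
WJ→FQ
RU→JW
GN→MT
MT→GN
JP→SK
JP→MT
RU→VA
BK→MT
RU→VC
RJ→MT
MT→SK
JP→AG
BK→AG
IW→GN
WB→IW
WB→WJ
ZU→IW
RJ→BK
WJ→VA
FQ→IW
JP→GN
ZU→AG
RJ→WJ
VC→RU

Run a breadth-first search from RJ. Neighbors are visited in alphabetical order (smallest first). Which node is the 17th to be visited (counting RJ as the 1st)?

Visit RJ; enqueue AO, BK, JP, MT, WJ → queue [AO, BK, JP, MT, WJ]
Visit AO → queue [BK, JP, MT, WJ]
Visit BK; enqueue AG → queue [JP, MT, WJ, AG]
Visit JP; enqueue GN, RU, SK, VC → queue [MT, WJ, AG, GN, RU, SK, VC]
Visit MT; enqueue RO, ZU → queue [WJ, AG, GN, RU, SK, VC, RO, ZU]
Visit WJ; enqueue FQ, VA → queue [AG, GN, RU, SK, VC, RO, ZU, FQ, VA]
Visit AG → queue [GN, RU, SK, VC, RO, ZU, FQ, VA]
Visit GN; enqueue JW → queue [RU, SK, VC, RO, ZU, FQ, VA, JW]
Visit RU → queue [SK, VC, RO, ZU, FQ, VA, JW]
Visit SK → queue [VC, RO, ZU, FQ, VA, JW]
Visit VC → queue [RO, ZU, FQ, VA, JW]
Visit RO → queue [ZU, FQ, VA, JW]
Visit ZU; enqueue IW → queue [FQ, VA, JW, IW]
Visit FQ → queue [VA, JW, IW]
Visit VA → queue [JW, IW]
Visit JW → queue [IW]
Visit IW; enqueue WB → queue [WB]
Visit WB → queue []

Visit order: RJ, AO, BK, JP, MT, WJ, AG, GN, RU, SK, VC, RO, ZU, FQ, VA, JW, IW, WB

IW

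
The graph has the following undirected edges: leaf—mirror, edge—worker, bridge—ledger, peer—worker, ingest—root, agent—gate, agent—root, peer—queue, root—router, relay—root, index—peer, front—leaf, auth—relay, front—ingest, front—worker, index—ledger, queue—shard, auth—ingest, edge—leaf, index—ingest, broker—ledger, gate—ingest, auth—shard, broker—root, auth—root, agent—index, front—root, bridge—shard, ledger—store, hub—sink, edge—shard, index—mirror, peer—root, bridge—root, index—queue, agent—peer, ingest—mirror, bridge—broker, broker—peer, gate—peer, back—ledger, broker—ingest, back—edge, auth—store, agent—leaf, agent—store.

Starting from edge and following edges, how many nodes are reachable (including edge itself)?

BFS from edge visits: edge, back, leaf, shard, worker, ledger, agent, front, mirror, auth, bridge, queue, peer, broker, index, store, gate, root, ingest, relay, router
Reachable nodes: 21 of 23 total.

21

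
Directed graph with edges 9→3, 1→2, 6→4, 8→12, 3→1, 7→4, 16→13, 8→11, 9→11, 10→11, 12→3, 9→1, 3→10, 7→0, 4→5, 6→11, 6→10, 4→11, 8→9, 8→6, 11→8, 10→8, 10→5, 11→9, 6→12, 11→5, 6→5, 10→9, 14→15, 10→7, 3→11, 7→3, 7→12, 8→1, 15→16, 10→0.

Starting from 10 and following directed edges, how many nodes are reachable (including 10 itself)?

13

BFS from 10 visits: 10, 0, 5, 7, 8, 9, 11, 3, 4, 12, 1, 6, 2
Reachable nodes: 13 of 17 total.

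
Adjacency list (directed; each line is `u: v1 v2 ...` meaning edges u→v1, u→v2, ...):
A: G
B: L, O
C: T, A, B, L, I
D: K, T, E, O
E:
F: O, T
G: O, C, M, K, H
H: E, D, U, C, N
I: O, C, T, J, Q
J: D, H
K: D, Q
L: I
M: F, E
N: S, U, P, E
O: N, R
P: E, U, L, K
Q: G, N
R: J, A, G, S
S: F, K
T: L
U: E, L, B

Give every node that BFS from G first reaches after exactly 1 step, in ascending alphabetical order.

Level 0: G
Level 1: C, H, K, M, O
Level 2: A, B, D, E, F, I, L, N, Q, R, T, U
Level 3: J, P, S

C, H, K, M, O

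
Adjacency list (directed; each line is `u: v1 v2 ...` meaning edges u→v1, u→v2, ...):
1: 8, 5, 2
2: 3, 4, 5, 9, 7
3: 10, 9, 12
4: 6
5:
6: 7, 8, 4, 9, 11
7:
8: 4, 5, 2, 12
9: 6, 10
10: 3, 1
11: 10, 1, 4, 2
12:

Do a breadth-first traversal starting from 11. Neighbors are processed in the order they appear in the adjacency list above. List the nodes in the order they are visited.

11, 10, 1, 4, 2, 3, 8, 5, 6, 9, 7, 12

Visit 11; enqueue 10, 1, 4, 2 → queue [10, 1, 4, 2]
Visit 10; enqueue 3 → queue [1, 4, 2, 3]
Visit 1; enqueue 8, 5 → queue [4, 2, 3, 8, 5]
Visit 4; enqueue 6 → queue [2, 3, 8, 5, 6]
Visit 2; enqueue 9, 7 → queue [3, 8, 5, 6, 9, 7]
Visit 3; enqueue 12 → queue [8, 5, 6, 9, 7, 12]
Visit 8 → queue [5, 6, 9, 7, 12]
Visit 5 → queue [6, 9, 7, 12]
Visit 6 → queue [9, 7, 12]
Visit 9 → queue [7, 12]
Visit 7 → queue [12]
Visit 12 → queue []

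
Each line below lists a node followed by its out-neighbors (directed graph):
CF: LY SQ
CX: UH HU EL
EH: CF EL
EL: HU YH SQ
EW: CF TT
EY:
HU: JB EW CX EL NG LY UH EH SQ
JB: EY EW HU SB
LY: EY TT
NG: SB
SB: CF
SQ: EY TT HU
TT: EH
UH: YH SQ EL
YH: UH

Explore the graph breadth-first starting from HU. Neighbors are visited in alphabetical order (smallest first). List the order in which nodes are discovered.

Visit HU; enqueue CX, EH, EL, EW, JB, LY, NG, SQ, UH → queue [CX, EH, EL, EW, JB, LY, NG, SQ, UH]
Visit CX → queue [EH, EL, EW, JB, LY, NG, SQ, UH]
Visit EH; enqueue CF → queue [EL, EW, JB, LY, NG, SQ, UH, CF]
Visit EL; enqueue YH → queue [EW, JB, LY, NG, SQ, UH, CF, YH]
Visit EW; enqueue TT → queue [JB, LY, NG, SQ, UH, CF, YH, TT]
Visit JB; enqueue EY, SB → queue [LY, NG, SQ, UH, CF, YH, TT, EY, SB]
Visit LY → queue [NG, SQ, UH, CF, YH, TT, EY, SB]
Visit NG → queue [SQ, UH, CF, YH, TT, EY, SB]
Visit SQ → queue [UH, CF, YH, TT, EY, SB]
Visit UH → queue [CF, YH, TT, EY, SB]
Visit CF → queue [YH, TT, EY, SB]
Visit YH → queue [TT, EY, SB]
Visit TT → queue [EY, SB]
Visit EY → queue [SB]
Visit SB → queue []

HU, CX, EH, EL, EW, JB, LY, NG, SQ, UH, CF, YH, TT, EY, SB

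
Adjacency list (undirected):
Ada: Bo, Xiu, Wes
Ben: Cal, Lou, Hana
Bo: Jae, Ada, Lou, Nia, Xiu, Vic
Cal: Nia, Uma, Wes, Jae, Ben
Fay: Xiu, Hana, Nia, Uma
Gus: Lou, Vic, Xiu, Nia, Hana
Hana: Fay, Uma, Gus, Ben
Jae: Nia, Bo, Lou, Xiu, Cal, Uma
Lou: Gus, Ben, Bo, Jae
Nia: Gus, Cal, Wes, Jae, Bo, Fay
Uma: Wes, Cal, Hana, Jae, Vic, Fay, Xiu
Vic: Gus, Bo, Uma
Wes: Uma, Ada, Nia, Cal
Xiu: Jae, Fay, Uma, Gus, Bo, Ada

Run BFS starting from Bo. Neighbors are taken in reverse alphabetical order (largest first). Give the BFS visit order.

Visit Bo; enqueue Xiu, Vic, Nia, Lou, Jae, Ada → queue [Xiu, Vic, Nia, Lou, Jae, Ada]
Visit Xiu; enqueue Uma, Gus, Fay → queue [Vic, Nia, Lou, Jae, Ada, Uma, Gus, Fay]
Visit Vic → queue [Nia, Lou, Jae, Ada, Uma, Gus, Fay]
Visit Nia; enqueue Wes, Cal → queue [Lou, Jae, Ada, Uma, Gus, Fay, Wes, Cal]
Visit Lou; enqueue Ben → queue [Jae, Ada, Uma, Gus, Fay, Wes, Cal, Ben]
Visit Jae → queue [Ada, Uma, Gus, Fay, Wes, Cal, Ben]
Visit Ada → queue [Uma, Gus, Fay, Wes, Cal, Ben]
Visit Uma; enqueue Hana → queue [Gus, Fay, Wes, Cal, Ben, Hana]
Visit Gus → queue [Fay, Wes, Cal, Ben, Hana]
Visit Fay → queue [Wes, Cal, Ben, Hana]
Visit Wes → queue [Cal, Ben, Hana]
Visit Cal → queue [Ben, Hana]
Visit Ben → queue [Hana]
Visit Hana → queue []

Bo -> Xiu -> Vic -> Nia -> Lou -> Jae -> Ada -> Uma -> Gus -> Fay -> Wes -> Cal -> Ben -> Hana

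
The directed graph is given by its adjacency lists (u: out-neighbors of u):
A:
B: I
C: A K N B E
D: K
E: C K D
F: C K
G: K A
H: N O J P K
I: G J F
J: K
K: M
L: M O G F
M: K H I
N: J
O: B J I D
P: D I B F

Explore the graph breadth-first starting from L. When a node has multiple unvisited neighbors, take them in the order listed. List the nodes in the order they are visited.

Visit L; enqueue M, O, G, F → queue [M, O, G, F]
Visit M; enqueue K, H, I → queue [O, G, F, K, H, I]
Visit O; enqueue B, J, D → queue [G, F, K, H, I, B, J, D]
Visit G; enqueue A → queue [F, K, H, I, B, J, D, A]
Visit F; enqueue C → queue [K, H, I, B, J, D, A, C]
Visit K → queue [H, I, B, J, D, A, C]
Visit H; enqueue N, P → queue [I, B, J, D, A, C, N, P]
Visit I → queue [B, J, D, A, C, N, P]
Visit B → queue [J, D, A, C, N, P]
Visit J → queue [D, A, C, N, P]
Visit D → queue [A, C, N, P]
Visit A → queue [C, N, P]
Visit C; enqueue E → queue [N, P, E]
Visit N → queue [P, E]
Visit P → queue [E]
Visit E → queue []

L -> M -> O -> G -> F -> K -> H -> I -> B -> J -> D -> A -> C -> N -> P -> E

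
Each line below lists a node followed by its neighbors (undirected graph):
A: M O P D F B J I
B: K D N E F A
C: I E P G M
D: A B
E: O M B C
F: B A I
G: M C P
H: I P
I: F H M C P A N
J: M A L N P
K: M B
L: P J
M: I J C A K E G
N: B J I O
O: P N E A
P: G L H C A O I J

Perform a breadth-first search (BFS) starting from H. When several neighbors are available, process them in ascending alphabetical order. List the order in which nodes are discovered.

Visit H; enqueue I, P → queue [I, P]
Visit I; enqueue A, C, F, M, N → queue [P, A, C, F, M, N]
Visit P; enqueue G, J, L, O → queue [A, C, F, M, N, G, J, L, O]
Visit A; enqueue B, D → queue [C, F, M, N, G, J, L, O, B, D]
Visit C; enqueue E → queue [F, M, N, G, J, L, O, B, D, E]
Visit F → queue [M, N, G, J, L, O, B, D, E]
Visit M; enqueue K → queue [N, G, J, L, O, B, D, E, K]
Visit N → queue [G, J, L, O, B, D, E, K]
Visit G → queue [J, L, O, B, D, E, K]
Visit J → queue [L, O, B, D, E, K]
Visit L → queue [O, B, D, E, K]
Visit O → queue [B, D, E, K]
Visit B → queue [D, E, K]
Visit D → queue [E, K]
Visit E → queue [K]
Visit K → queue []

H → I → P → A → C → F → M → N → G → J → L → O → B → D → E → K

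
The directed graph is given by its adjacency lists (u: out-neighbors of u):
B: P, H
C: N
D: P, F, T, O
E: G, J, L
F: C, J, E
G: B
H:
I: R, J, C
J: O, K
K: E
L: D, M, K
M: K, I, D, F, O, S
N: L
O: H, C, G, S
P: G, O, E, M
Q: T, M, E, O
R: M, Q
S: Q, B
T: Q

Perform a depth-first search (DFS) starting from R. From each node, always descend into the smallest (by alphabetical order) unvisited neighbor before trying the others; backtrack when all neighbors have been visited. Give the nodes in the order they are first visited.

Visit R
R → M
M → D
D → F
F → C
C → N
N → L
L → K
K → E
E → G
G → B
B → H
B → P
P → O
O → S
S → Q
Q → T
E → J
M → I

R, M, D, F, C, N, L, K, E, G, B, H, P, O, S, Q, T, J, I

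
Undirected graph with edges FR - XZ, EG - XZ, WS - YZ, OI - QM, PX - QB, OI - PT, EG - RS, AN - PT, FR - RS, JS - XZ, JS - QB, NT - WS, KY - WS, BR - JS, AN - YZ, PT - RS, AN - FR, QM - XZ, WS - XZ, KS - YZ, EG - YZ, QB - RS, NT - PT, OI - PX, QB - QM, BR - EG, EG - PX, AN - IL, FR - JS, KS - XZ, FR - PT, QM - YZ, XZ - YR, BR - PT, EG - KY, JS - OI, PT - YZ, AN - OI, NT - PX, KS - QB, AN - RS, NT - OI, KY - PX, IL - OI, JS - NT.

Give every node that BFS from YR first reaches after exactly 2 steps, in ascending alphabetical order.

EG, FR, JS, KS, QM, WS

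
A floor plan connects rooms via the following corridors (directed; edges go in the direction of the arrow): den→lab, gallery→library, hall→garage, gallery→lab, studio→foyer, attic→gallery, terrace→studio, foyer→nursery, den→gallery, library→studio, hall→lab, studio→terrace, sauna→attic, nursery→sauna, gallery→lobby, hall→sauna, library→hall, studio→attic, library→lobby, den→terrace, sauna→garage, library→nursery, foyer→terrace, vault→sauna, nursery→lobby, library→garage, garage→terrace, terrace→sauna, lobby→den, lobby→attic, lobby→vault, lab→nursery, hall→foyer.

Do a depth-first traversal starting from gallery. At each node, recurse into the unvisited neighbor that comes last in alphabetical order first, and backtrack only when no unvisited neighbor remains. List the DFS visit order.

gallery → lobby → vault → sauna → garage → terrace → studio → foyer → nursery → attic → den → lab → library → hall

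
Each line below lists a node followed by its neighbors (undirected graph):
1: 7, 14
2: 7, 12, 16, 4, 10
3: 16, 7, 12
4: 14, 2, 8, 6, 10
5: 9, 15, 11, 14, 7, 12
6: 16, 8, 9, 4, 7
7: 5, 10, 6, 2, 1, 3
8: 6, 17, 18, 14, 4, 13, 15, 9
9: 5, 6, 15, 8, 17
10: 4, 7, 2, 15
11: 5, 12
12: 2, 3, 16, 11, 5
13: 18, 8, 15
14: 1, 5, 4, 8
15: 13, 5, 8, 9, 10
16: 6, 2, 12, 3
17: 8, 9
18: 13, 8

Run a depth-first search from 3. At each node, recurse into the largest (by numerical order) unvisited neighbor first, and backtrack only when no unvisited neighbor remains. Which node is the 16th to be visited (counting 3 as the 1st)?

14

Visit 3
3 → 16
16 → 12
12 → 11
11 → 5
5 → 15
15 → 13
13 → 18
18 → 8
8 → 17
17 → 9
9 → 6
6 → 7
7 → 10
10 → 4
4 → 14
14 → 1
4 → 2

Visit order: 3, 16, 12, 11, 5, 15, 13, 18, 8, 17, 9, 6, 7, 10, 4, 14, 1, 2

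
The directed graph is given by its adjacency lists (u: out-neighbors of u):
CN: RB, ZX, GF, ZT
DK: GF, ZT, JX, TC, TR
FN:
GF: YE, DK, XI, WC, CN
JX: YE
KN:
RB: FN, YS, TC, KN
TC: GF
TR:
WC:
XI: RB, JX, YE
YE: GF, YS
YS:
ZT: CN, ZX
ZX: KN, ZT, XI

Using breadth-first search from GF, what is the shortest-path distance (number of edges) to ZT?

Level 0: GF
Level 1: CN, DK, WC, XI, YE
Level 2: JX, RB, TC, TR, YS, ZT, ZX
Level 3: FN, KN
ZT first appears at level 2.

2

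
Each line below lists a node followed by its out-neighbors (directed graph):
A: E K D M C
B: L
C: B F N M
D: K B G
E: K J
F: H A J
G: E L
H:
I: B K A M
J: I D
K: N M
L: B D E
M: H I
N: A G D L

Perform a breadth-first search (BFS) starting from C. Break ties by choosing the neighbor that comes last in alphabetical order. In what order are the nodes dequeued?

Visit C; enqueue N, M, F, B → queue [N, M, F, B]
Visit N; enqueue L, G, D, A → queue [M, F, B, L, G, D, A]
Visit M; enqueue I, H → queue [F, B, L, G, D, A, I, H]
Visit F; enqueue J → queue [B, L, G, D, A, I, H, J]
Visit B → queue [L, G, D, A, I, H, J]
Visit L; enqueue E → queue [G, D, A, I, H, J, E]
Visit G → queue [D, A, I, H, J, E]
Visit D; enqueue K → queue [A, I, H, J, E, K]
Visit A → queue [I, H, J, E, K]
Visit I → queue [H, J, E, K]
Visit H → queue [J, E, K]
Visit J → queue [E, K]
Visit E → queue [K]
Visit K → queue []

C, N, M, F, B, L, G, D, A, I, H, J, E, K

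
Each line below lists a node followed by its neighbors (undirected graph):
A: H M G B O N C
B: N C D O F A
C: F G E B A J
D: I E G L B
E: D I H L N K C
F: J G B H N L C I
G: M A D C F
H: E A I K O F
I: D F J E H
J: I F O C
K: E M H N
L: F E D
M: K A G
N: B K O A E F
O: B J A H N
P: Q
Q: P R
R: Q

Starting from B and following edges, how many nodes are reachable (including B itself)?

BFS from B visits: B, A, C, D, F, N, O, G, H, M, E, J, I, L, K
Reachable nodes: 15 of 18 total.

15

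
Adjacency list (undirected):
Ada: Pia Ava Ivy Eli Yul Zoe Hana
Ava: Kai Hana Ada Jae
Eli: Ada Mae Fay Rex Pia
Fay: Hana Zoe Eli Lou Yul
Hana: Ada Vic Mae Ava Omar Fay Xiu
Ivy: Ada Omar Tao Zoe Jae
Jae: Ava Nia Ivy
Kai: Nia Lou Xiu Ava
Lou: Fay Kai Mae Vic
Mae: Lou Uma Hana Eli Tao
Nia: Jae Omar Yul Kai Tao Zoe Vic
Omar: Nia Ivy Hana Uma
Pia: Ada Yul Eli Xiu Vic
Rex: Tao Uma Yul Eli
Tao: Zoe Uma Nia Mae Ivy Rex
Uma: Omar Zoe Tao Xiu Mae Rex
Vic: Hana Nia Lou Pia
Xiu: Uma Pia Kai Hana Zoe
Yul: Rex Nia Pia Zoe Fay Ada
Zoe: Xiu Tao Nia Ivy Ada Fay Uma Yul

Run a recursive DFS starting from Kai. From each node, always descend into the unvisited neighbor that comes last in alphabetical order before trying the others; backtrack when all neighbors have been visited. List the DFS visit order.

Visit Kai
Kai → Xiu
Xiu → Zoe
Zoe → Yul
Yul → Rex
Rex → Uma
Uma → Tao
Tao → Nia
Nia → Vic
Vic → Pia
Pia → Eli
Eli → Mae
Mae → Lou
Lou → Fay
Fay → Hana
Hana → Omar
Omar → Ivy
Ivy → Jae
Jae → Ava
Ava → Ada

Kai -> Xiu -> Zoe -> Yul -> Rex -> Uma -> Tao -> Nia -> Vic -> Pia -> Eli -> Mae -> Lou -> Fay -> Hana -> Omar -> Ivy -> Jae -> Ava -> Ada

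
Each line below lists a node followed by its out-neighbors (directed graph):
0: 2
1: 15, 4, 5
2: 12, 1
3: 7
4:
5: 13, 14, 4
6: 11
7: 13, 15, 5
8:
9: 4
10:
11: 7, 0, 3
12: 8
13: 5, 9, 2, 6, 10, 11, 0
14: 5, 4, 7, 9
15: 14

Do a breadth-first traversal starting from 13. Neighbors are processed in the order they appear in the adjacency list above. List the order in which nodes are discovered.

13 5 9 2 6 10 11 0 14 4 12 1 7 3 8 15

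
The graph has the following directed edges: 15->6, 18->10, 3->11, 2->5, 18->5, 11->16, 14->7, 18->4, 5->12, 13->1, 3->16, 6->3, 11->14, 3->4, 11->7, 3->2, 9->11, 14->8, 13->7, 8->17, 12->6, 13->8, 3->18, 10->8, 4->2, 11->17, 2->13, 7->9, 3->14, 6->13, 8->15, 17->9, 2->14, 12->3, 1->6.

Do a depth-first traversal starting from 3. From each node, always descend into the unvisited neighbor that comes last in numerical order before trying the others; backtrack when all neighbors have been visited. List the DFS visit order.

3, 18, 10, 8, 17, 9, 11, 16, 14, 7, 15, 6, 13, 1, 5, 12, 4, 2

Visit 3
3 → 18
18 → 10
10 → 8
8 → 17
17 → 9
9 → 11
11 → 16
11 → 14
14 → 7
8 → 15
15 → 6
6 → 13
13 → 1
18 → 5
5 → 12
18 → 4
4 → 2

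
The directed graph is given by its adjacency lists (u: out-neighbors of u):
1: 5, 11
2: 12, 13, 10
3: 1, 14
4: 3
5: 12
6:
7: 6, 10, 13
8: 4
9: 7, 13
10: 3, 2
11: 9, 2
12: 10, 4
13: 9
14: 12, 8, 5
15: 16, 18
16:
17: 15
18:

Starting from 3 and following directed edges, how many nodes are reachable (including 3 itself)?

14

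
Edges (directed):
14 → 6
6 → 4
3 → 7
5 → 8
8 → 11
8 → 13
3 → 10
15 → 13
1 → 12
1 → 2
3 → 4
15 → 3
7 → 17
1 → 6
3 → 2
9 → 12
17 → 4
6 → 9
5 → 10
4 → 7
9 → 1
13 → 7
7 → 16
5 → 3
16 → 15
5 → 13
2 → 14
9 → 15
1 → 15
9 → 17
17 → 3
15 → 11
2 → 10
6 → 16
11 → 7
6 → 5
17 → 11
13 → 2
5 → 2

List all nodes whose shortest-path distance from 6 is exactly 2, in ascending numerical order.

1, 2, 3, 7, 8, 10, 12, 13, 15, 17

Level 0: 6
Level 1: 4, 5, 9, 16
Level 2: 1, 2, 3, 7, 8, 10, 12, 13, 15, 17
Level 3: 11, 14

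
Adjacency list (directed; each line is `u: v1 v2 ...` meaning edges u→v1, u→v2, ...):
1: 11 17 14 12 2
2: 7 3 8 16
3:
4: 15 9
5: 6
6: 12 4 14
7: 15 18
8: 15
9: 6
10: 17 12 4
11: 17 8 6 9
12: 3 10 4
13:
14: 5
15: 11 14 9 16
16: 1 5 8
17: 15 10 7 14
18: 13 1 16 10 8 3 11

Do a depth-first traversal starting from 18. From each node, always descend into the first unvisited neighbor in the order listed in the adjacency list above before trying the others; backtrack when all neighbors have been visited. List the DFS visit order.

18 → 13 → 1 → 11 → 17 → 15 → 14 → 5 → 6 → 12 → 3 → 10 → 4 → 9 → 16 → 8 → 7 → 2

Visit 18
18 → 13
18 → 1
1 → 11
11 → 17
17 → 15
15 → 14
14 → 5
5 → 6
6 → 12
12 → 3
12 → 10
10 → 4
4 → 9
15 → 16
16 → 8
17 → 7
1 → 2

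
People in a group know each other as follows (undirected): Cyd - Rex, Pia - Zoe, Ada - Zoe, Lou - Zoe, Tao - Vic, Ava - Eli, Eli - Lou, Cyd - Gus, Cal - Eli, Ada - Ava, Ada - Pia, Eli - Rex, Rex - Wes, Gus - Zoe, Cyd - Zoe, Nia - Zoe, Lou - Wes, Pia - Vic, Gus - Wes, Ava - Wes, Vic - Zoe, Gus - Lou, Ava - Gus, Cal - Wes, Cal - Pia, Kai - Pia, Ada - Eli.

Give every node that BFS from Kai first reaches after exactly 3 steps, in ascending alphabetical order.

Level 0: Kai
Level 1: Pia
Level 2: Ada, Cal, Vic, Zoe
Level 3: Ava, Cyd, Eli, Gus, Lou, Nia, Tao, Wes
Level 4: Rex

Ava, Cyd, Eli, Gus, Lou, Nia, Tao, Wes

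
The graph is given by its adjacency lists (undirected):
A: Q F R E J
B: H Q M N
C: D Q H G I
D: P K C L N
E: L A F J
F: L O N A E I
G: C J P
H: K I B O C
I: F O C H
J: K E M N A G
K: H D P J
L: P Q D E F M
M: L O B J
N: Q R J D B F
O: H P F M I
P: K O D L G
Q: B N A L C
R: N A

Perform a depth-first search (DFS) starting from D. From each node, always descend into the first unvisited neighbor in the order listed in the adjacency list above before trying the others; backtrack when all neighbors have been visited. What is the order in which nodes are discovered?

D P K H I F L Q B M O J E A R N G C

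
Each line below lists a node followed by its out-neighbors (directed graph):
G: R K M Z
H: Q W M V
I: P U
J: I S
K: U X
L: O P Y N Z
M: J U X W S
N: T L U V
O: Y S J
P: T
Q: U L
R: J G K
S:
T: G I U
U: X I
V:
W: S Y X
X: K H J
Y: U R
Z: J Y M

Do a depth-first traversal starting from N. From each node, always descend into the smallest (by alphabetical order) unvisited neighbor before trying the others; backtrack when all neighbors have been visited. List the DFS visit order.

N, L, O, J, I, P, T, G, K, U, X, H, M, S, W, Y, R, Q, V, Z

Visit N
N → L
L → O
O → J
J → I
I → P
P → T
T → G
G → K
K → U
U → X
X → H
H → M
M → S
M → W
W → Y
Y → R
H → Q
H → V
G → Z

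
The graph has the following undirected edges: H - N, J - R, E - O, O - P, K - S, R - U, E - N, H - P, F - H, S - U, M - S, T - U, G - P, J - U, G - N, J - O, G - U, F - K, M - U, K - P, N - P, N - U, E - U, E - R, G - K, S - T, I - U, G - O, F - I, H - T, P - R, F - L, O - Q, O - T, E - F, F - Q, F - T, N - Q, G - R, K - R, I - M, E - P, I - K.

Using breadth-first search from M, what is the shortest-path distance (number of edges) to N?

Level 0: M
Level 1: I, S, U
Level 2: E, F, G, J, K, N, R, T
Level 3: H, L, O, P, Q
N first appears at level 2.

2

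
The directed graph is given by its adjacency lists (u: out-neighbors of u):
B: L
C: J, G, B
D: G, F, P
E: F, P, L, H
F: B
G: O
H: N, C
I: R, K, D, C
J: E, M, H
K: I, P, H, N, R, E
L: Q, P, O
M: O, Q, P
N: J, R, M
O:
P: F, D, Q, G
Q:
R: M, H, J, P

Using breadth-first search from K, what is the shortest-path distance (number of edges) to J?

Level 0: K
Level 1: E, H, I, N, P, R
Level 2: C, D, F, G, J, L, M, Q
Level 3: B, O
J first appears at level 2.

2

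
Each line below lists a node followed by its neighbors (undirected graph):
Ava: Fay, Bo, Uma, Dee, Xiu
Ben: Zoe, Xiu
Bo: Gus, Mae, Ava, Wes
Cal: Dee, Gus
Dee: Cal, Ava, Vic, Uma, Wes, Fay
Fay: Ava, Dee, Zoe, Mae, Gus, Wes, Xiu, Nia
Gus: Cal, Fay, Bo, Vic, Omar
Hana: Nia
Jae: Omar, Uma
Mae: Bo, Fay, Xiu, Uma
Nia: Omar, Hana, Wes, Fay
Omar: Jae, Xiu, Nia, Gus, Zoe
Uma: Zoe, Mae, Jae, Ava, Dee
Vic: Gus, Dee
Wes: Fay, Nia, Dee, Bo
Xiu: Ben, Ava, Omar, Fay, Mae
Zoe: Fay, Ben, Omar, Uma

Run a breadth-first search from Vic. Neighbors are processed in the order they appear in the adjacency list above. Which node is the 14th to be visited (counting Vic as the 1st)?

Nia

Visit Vic; enqueue Gus, Dee → queue [Gus, Dee]
Visit Gus; enqueue Cal, Fay, Bo, Omar → queue [Dee, Cal, Fay, Bo, Omar]
Visit Dee; enqueue Ava, Uma, Wes → queue [Cal, Fay, Bo, Omar, Ava, Uma, Wes]
Visit Cal → queue [Fay, Bo, Omar, Ava, Uma, Wes]
Visit Fay; enqueue Zoe, Mae, Xiu, Nia → queue [Bo, Omar, Ava, Uma, Wes, Zoe, Mae, Xiu, Nia]
Visit Bo → queue [Omar, Ava, Uma, Wes, Zoe, Mae, Xiu, Nia]
Visit Omar; enqueue Jae → queue [Ava, Uma, Wes, Zoe, Mae, Xiu, Nia, Jae]
Visit Ava → queue [Uma, Wes, Zoe, Mae, Xiu, Nia, Jae]
Visit Uma → queue [Wes, Zoe, Mae, Xiu, Nia, Jae]
Visit Wes → queue [Zoe, Mae, Xiu, Nia, Jae]
Visit Zoe; enqueue Ben → queue [Mae, Xiu, Nia, Jae, Ben]
Visit Mae → queue [Xiu, Nia, Jae, Ben]
Visit Xiu → queue [Nia, Jae, Ben]
Visit Nia; enqueue Hana → queue [Jae, Ben, Hana]
Visit Jae → queue [Ben, Hana]
Visit Ben → queue [Hana]
Visit Hana → queue []

Visit order: Vic, Gus, Dee, Cal, Fay, Bo, Omar, Ava, Uma, Wes, Zoe, Mae, Xiu, Nia, Jae, Ben, Hana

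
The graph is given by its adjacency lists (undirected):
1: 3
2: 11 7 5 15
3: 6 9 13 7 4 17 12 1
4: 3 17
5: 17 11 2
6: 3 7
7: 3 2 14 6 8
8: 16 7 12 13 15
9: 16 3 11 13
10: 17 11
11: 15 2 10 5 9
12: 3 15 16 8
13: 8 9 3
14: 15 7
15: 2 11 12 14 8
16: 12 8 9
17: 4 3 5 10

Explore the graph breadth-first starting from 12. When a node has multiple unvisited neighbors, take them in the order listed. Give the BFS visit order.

12 3 15 16 8 6 9 13 7 4 17 1 2 11 14 5 10

Visit 12; enqueue 3, 15, 16, 8 → queue [3, 15, 16, 8]
Visit 3; enqueue 6, 9, 13, 7, 4, 17, 1 → queue [15, 16, 8, 6, 9, 13, 7, 4, 17, 1]
Visit 15; enqueue 2, 11, 14 → queue [16, 8, 6, 9, 13, 7, 4, 17, 1, 2, 11, 14]
Visit 16 → queue [8, 6, 9, 13, 7, 4, 17, 1, 2, 11, 14]
Visit 8 → queue [6, 9, 13, 7, 4, 17, 1, 2, 11, 14]
Visit 6 → queue [9, 13, 7, 4, 17, 1, 2, 11, 14]
Visit 9 → queue [13, 7, 4, 17, 1, 2, 11, 14]
Visit 13 → queue [7, 4, 17, 1, 2, 11, 14]
Visit 7 → queue [4, 17, 1, 2, 11, 14]
Visit 4 → queue [17, 1, 2, 11, 14]
Visit 17; enqueue 5, 10 → queue [1, 2, 11, 14, 5, 10]
Visit 1 → queue [2, 11, 14, 5, 10]
Visit 2 → queue [11, 14, 5, 10]
Visit 11 → queue [14, 5, 10]
Visit 14 → queue [5, 10]
Visit 5 → queue [10]
Visit 10 → queue []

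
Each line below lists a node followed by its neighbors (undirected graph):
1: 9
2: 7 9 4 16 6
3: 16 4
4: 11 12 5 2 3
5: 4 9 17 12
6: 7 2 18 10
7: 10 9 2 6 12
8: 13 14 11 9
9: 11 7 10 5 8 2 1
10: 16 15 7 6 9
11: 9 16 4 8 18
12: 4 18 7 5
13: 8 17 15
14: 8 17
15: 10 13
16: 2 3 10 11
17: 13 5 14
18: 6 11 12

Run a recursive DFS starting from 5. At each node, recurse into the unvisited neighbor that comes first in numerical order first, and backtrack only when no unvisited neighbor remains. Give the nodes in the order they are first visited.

5, 4, 2, 6, 7, 9, 1, 8, 11, 16, 3, 10, 15, 13, 17, 14, 18, 12

Visit 5
5 → 4
4 → 2
2 → 6
6 → 7
7 → 9
9 → 1
9 → 8
8 → 11
11 → 16
16 → 3
16 → 10
10 → 15
15 → 13
13 → 17
17 → 14
11 → 18
18 → 12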